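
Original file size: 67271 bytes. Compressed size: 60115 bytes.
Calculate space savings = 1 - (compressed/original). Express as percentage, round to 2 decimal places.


ratio = compressed/original = 60115/67271 = 0.893624
savings = 1 - ratio = 1 - 0.893624 = 0.106376
as a percentage: 0.106376 * 100 = 10.64%

Space savings = 1 - 60115/67271 = 10.64%


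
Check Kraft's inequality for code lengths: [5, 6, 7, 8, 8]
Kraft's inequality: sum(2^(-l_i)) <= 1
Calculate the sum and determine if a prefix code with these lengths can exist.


Sum = 2^(-5) + 2^(-6) + 2^(-7) + 2^(-8) + 2^(-8)
    = 0.03125 + 0.015625 + 0.0078125 + 0.00390625 + 0.00390625
    = 16/256 = 0.0625
Since 0.0625 <= 1, Kraft's inequality IS satisfied.
A prefix code with these lengths CAN exist.

Kraft sum = 0.0625. Satisfied.


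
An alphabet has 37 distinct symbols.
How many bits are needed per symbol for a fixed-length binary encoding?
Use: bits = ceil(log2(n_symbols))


log2(37) = 5.2095
Bracket: 2^5 = 32 < 37 <= 2^6 = 64
So ceil(log2(37)) = 6

bits = ceil(log2(37)) = ceil(5.2095) = 6 bits


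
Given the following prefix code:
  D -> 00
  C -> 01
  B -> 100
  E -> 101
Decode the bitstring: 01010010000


Decoding step by step:
Bits 01 -> C
Bits 01 -> C
Bits 00 -> D
Bits 100 -> B
Bits 00 -> D


Decoded message: CCDBD


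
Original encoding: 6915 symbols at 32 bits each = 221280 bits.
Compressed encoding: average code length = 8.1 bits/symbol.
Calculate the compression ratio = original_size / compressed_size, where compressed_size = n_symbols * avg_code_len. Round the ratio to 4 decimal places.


original_size = n_symbols * orig_bits = 6915 * 32 = 221280 bits
compressed_size = n_symbols * avg_code_len = 6915 * 8.1 = 56011.5 bits
ratio = original_size / compressed_size = 221280 / 56011.5 = 3.9506

Compression ratio = 3.9506


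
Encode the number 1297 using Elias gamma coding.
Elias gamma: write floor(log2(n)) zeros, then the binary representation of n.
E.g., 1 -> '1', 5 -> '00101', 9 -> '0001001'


num_bits = floor(log2(1297)) + 1 = 11
leading_zeros = num_bits - 1 = 10
binary(1297) = 10100010001

Elias gamma(1297) = '0000000000' + '10100010001' = 000000000010100010001 (21 bits)


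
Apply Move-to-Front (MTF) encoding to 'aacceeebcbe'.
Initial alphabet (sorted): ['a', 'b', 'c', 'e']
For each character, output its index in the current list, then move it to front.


MTF encoding:
'a': index 0 in ['a', 'b', 'c', 'e'] -> ['a', 'b', 'c', 'e']
'a': index 0 in ['a', 'b', 'c', 'e'] -> ['a', 'b', 'c', 'e']
'c': index 2 in ['a', 'b', 'c', 'e'] -> ['c', 'a', 'b', 'e']
'c': index 0 in ['c', 'a', 'b', 'e'] -> ['c', 'a', 'b', 'e']
'e': index 3 in ['c', 'a', 'b', 'e'] -> ['e', 'c', 'a', 'b']
'e': index 0 in ['e', 'c', 'a', 'b'] -> ['e', 'c', 'a', 'b']
'e': index 0 in ['e', 'c', 'a', 'b'] -> ['e', 'c', 'a', 'b']
'b': index 3 in ['e', 'c', 'a', 'b'] -> ['b', 'e', 'c', 'a']
'c': index 2 in ['b', 'e', 'c', 'a'] -> ['c', 'b', 'e', 'a']
'b': index 1 in ['c', 'b', 'e', 'a'] -> ['b', 'c', 'e', 'a']
'e': index 2 in ['b', 'c', 'e', 'a'] -> ['e', 'b', 'c', 'a']


Output: [0, 0, 2, 0, 3, 0, 0, 3, 2, 1, 2]


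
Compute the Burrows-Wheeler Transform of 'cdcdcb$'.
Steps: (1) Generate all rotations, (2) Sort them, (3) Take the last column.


Rotations (sorted):
  0: $cdcdcb -> last char: b
  1: b$cdcdc -> last char: c
  2: cb$cdcd -> last char: d
  3: cdcb$cd -> last char: d
  4: cdcdcb$ -> last char: $
  5: dcb$cdc -> last char: c
  6: dcdcb$c -> last char: c


BWT = bcdd$cc


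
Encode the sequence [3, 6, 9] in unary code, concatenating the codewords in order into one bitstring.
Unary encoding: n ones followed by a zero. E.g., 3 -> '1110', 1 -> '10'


Encode each number as n ones followed by a terminating 0:
  3 -> 1110 (4 bits)
  6 -> 1111110 (7 bits)
  9 -> 1111111110 (10 bits)
Total length = 4 + 7 + 10 = 21 bits.

Unary([3, 6, 9]) = 111011111101111111110 (21 bits)


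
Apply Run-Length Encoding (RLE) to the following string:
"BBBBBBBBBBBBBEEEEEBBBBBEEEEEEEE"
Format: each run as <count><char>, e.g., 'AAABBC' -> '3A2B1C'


Scanning runs left to right:
  i=0: run of 'B' x 13 -> '13B'
  i=13: run of 'E' x 5 -> '5E'
  i=18: run of 'B' x 5 -> '5B'
  i=23: run of 'E' x 8 -> '8E'

RLE = 13B5E5B8E


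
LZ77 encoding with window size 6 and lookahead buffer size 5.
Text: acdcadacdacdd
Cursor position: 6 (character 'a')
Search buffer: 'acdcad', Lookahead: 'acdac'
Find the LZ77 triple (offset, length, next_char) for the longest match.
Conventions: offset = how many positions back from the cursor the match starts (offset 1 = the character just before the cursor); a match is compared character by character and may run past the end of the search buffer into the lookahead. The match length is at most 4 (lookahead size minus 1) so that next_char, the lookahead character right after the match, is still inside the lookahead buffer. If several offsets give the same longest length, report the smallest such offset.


Try each offset into the search buffer:
  offset=1 (pos 5, char 'd'): match length 0
  offset=2 (pos 4, char 'a'): match length 1
  offset=3 (pos 3, char 'c'): match length 0
  offset=4 (pos 2, char 'd'): match length 0
  offset=5 (pos 1, char 'c'): match length 0
  offset=6 (pos 0, char 'a'): match length 3
Longest match has length 3 at offset 6.
next_char = character at position 6 + 3 = 9 -> 'a'

Best match: offset=6, length=3 (matching 'acd' starting at position 0)
LZ77 triple: (6, 3, 'a')


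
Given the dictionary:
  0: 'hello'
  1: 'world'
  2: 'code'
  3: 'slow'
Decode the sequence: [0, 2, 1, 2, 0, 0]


Look up each index in the dictionary:
  0 -> 'hello'
  2 -> 'code'
  1 -> 'world'
  2 -> 'code'
  0 -> 'hello'
  0 -> 'hello'

Decoded: "hello code world code hello hello"


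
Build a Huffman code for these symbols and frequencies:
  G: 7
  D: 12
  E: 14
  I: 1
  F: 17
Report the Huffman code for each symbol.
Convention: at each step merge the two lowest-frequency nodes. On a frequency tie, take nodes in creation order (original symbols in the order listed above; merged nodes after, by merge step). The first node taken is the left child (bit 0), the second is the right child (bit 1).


Huffman tree construction:
Step 1: Merge I(1) + G(7) = 8
Step 2: Merge (I+G)(8) + D(12) = 20
Step 3: Merge E(14) + F(17) = 31
Step 4: Merge ((I+G)+D)(20) + (E+F)(31) = 51
Read each symbol's code off the tree from the root (left child = 0, right child = 1).

Codes:
  G: 001 (length 3)
  D: 01 (length 2)
  E: 10 (length 2)
  I: 000 (length 3)
  F: 11 (length 2)
Average code length: 110/51 = 2.1569 bits/symbol


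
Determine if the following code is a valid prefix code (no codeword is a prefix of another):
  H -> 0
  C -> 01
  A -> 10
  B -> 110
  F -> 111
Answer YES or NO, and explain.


Checking each pair (does one codeword prefix another?):
  H='0' vs C='01': prefix -- VIOLATION

NO -- this is NOT a valid prefix code. H (0) is a prefix of C (01).


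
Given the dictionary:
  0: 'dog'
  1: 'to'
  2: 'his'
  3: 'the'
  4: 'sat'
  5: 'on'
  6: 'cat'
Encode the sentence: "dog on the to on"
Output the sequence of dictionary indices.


Look up each word in the dictionary:
  'dog' -> 0
  'on' -> 5
  'the' -> 3
  'to' -> 1
  'on' -> 5

Encoded: [0, 5, 3, 1, 5]


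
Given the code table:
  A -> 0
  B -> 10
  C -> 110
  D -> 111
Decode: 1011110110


Decoding:
10 -> B
111 -> D
10 -> B
110 -> C


Result: BDBC


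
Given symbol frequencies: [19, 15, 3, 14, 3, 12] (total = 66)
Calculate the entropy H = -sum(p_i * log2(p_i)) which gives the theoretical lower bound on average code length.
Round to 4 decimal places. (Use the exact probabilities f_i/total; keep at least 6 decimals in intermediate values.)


Per-symbol terms -p_i * log2(p_i) with p_i = f_i/66:
  p = 19/66 = 0.287879: log2(p) = -1.796467, -p*log2(p) = 0.517165
  p = 15/66 = 0.227273: log2(p) = -2.137504, -p*log2(p) = 0.485796
  p = 3/66 = 0.045455: log2(p) = -4.459432, -p*log2(p) = 0.202701
  p = 14/66 = 0.212121: log2(p) = -2.237039, -p*log2(p) = 0.474523
  p = 3/66 = 0.045455: log2(p) = -4.459432, -p*log2(p) = 0.202701
  p = 12/66 = 0.181818: log2(p) = -2.459432, -p*log2(p) = 0.447169
H = 0.517165 + 0.485796 + 0.202701 + 0.474523 + 0.202701 + 0.447169 = 2.330055

H = 2.3301 bits/symbol


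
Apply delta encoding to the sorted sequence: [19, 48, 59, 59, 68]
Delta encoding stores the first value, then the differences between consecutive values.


First value: 19
Deltas:
  48 - 19 = 29
  59 - 48 = 11
  59 - 59 = 0
  68 - 59 = 9


Delta encoded: [19, 29, 11, 0, 9]


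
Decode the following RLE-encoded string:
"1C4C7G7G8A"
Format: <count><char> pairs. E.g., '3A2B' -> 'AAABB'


Expanding each <count><char> pair:
  1C -> 'C'
  4C -> 'CCCC'
  7G -> 'GGGGGGG'
  7G -> 'GGGGGGG'
  8A -> 'AAAAAAAA'

Decoded = CCCCCGGGGGGGGGGGGGGAAAAAAAA


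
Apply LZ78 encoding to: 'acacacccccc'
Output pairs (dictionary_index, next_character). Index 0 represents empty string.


LZ78 encoding steps:
Dictionary: {0: ''}
Step 1: w='' (idx 0), next='a' -> output (0, 'a'), add 'a' as idx 1
Step 2: w='' (idx 0), next='c' -> output (0, 'c'), add 'c' as idx 2
Step 3: w='a' (idx 1), next='c' -> output (1, 'c'), add 'ac' as idx 3
Step 4: w='ac' (idx 3), next='c' -> output (3, 'c'), add 'acc' as idx 4
Step 5: w='c' (idx 2), next='c' -> output (2, 'c'), add 'cc' as idx 5
Step 6: w='cc' (idx 5), end of input -> output (5, '')


Encoded: [(0, 'a'), (0, 'c'), (1, 'c'), (3, 'c'), (2, 'c'), (5, '')]


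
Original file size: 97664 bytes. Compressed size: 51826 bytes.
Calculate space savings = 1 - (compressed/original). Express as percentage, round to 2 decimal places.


ratio = compressed/original = 51826/97664 = 0.530656
savings = 1 - ratio = 1 - 0.530656 = 0.469344
as a percentage: 0.469344 * 100 = 46.93%

Space savings = 1 - 51826/97664 = 46.93%


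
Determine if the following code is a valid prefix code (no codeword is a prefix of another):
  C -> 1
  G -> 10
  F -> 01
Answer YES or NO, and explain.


Checking each pair (does one codeword prefix another?):
  C='1' vs G='10': prefix -- VIOLATION

NO -- this is NOT a valid prefix code. C (1) is a prefix of G (10).


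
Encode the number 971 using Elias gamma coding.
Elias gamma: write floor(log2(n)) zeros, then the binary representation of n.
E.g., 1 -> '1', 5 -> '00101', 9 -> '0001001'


num_bits = floor(log2(971)) + 1 = 10
leading_zeros = num_bits - 1 = 9
binary(971) = 1111001011

Elias gamma(971) = '000000000' + '1111001011' = 0000000001111001011 (19 bits)


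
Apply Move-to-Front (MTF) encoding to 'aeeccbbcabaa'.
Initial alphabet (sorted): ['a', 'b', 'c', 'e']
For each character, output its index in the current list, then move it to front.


MTF encoding:
'a': index 0 in ['a', 'b', 'c', 'e'] -> ['a', 'b', 'c', 'e']
'e': index 3 in ['a', 'b', 'c', 'e'] -> ['e', 'a', 'b', 'c']
'e': index 0 in ['e', 'a', 'b', 'c'] -> ['e', 'a', 'b', 'c']
'c': index 3 in ['e', 'a', 'b', 'c'] -> ['c', 'e', 'a', 'b']
'c': index 0 in ['c', 'e', 'a', 'b'] -> ['c', 'e', 'a', 'b']
'b': index 3 in ['c', 'e', 'a', 'b'] -> ['b', 'c', 'e', 'a']
'b': index 0 in ['b', 'c', 'e', 'a'] -> ['b', 'c', 'e', 'a']
'c': index 1 in ['b', 'c', 'e', 'a'] -> ['c', 'b', 'e', 'a']
'a': index 3 in ['c', 'b', 'e', 'a'] -> ['a', 'c', 'b', 'e']
'b': index 2 in ['a', 'c', 'b', 'e'] -> ['b', 'a', 'c', 'e']
'a': index 1 in ['b', 'a', 'c', 'e'] -> ['a', 'b', 'c', 'e']
'a': index 0 in ['a', 'b', 'c', 'e'] -> ['a', 'b', 'c', 'e']


Output: [0, 3, 0, 3, 0, 3, 0, 1, 3, 2, 1, 0]


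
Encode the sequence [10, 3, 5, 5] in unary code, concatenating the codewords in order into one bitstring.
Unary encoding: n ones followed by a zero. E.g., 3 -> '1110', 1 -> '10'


Encode each number as n ones followed by a terminating 0:
  10 -> 11111111110 (11 bits)
  3 -> 1110 (4 bits)
  5 -> 111110 (6 bits)
  5 -> 111110 (6 bits)
Total length = 11 + 4 + 6 + 6 = 27 bits.

Unary([10, 3, 5, 5]) = 111111111101110111110111110 (27 bits)


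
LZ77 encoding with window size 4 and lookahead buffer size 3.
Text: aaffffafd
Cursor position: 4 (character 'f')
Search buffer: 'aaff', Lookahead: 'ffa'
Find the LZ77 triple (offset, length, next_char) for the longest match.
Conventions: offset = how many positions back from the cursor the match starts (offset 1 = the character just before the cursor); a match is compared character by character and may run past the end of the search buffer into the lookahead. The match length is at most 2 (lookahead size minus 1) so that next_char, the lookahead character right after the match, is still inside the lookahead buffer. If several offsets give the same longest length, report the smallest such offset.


Try each offset into the search buffer:
  offset=1 (pos 3, char 'f'): match length 2
  offset=2 (pos 2, char 'f'): match length 2
  offset=3 (pos 1, char 'a'): match length 0
  offset=4 (pos 0, char 'a'): match length 0
Longest match has length 2, found at offsets 1, 2; take the smallest, offset 1.
next_char = character at position 4 + 2 = 6 -> 'a'

Best match: offset=1, length=2 (matching 'ff' starting at position 3)
LZ77 triple: (1, 2, 'a')


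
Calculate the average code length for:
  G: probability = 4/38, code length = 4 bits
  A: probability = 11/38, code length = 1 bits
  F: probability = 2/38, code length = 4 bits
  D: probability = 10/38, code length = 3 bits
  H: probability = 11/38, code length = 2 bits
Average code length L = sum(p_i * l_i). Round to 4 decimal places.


Weighted contributions p_i * l_i:
  G: (4/38) * 4 = 16/38
  A: (11/38) * 1 = 11/38
  F: (2/38) * 4 = 8/38
  D: (10/38) * 3 = 30/38
  H: (11/38) * 2 = 22/38
Sum = (16 + 11 + 8 + 30 + 22)/38 = 87/38

L = 87/38 = 2.2895 bits/symbol


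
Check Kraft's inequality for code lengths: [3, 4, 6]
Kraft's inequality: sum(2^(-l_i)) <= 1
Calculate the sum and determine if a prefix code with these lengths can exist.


Sum = 2^(-3) + 2^(-4) + 2^(-6)
    = 0.125 + 0.0625 + 0.015625
    = 13/64 = 0.203125
Since 0.203125 <= 1, Kraft's inequality IS satisfied.
A prefix code with these lengths CAN exist.

Kraft sum = 0.203125. Satisfied.


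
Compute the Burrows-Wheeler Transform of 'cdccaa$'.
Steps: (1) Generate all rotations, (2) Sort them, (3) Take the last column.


Rotations (sorted):
  0: $cdccaa -> last char: a
  1: a$cdcca -> last char: a
  2: aa$cdcc -> last char: c
  3: caa$cdc -> last char: c
  4: ccaa$cd -> last char: d
  5: cdccaa$ -> last char: $
  6: dccaa$c -> last char: c


BWT = aaccd$c


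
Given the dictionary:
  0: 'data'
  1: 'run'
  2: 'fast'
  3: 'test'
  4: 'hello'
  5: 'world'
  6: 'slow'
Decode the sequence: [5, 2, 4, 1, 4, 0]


Look up each index in the dictionary:
  5 -> 'world'
  2 -> 'fast'
  4 -> 'hello'
  1 -> 'run'
  4 -> 'hello'
  0 -> 'data'

Decoded: "world fast hello run hello data"


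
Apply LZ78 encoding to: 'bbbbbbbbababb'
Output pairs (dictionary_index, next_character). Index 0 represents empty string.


LZ78 encoding steps:
Dictionary: {0: ''}
Step 1: w='' (idx 0), next='b' -> output (0, 'b'), add 'b' as idx 1
Step 2: w='b' (idx 1), next='b' -> output (1, 'b'), add 'bb' as idx 2
Step 3: w='bb' (idx 2), next='b' -> output (2, 'b'), add 'bbb' as idx 3
Step 4: w='bb' (idx 2), next='a' -> output (2, 'a'), add 'bba' as idx 4
Step 5: w='b' (idx 1), next='a' -> output (1, 'a'), add 'ba' as idx 5
Step 6: w='bb' (idx 2), end of input -> output (2, '')


Encoded: [(0, 'b'), (1, 'b'), (2, 'b'), (2, 'a'), (1, 'a'), (2, '')]


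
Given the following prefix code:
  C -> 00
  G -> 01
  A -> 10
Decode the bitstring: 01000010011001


Decoding step by step:
Bits 01 -> G
Bits 00 -> C
Bits 00 -> C
Bits 10 -> A
Bits 01 -> G
Bits 10 -> A
Bits 01 -> G


Decoded message: GCCAGAG


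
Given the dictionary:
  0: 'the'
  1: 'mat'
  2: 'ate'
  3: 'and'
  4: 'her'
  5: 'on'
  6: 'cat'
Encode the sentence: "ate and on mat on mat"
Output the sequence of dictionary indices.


Look up each word in the dictionary:
  'ate' -> 2
  'and' -> 3
  'on' -> 5
  'mat' -> 1
  'on' -> 5
  'mat' -> 1

Encoded: [2, 3, 5, 1, 5, 1]


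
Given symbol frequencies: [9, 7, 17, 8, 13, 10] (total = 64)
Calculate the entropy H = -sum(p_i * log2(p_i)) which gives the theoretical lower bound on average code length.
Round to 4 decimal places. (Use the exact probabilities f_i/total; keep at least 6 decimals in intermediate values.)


Per-symbol terms -p_i * log2(p_i) with p_i = f_i/64:
  p = 9/64 = 0.140625: log2(p) = -2.830075, -p*log2(p) = 0.397979
  p = 7/64 = 0.109375: log2(p) = -3.192645, -p*log2(p) = 0.349196
  p = 17/64 = 0.265625: log2(p) = -1.912537, -p*log2(p) = 0.508018
  p = 8/64 = 0.125000: log2(p) = -3.000000, -p*log2(p) = 0.375000
  p = 13/64 = 0.203125: log2(p) = -2.299560, -p*log2(p) = 0.467098
  p = 10/64 = 0.156250: log2(p) = -2.678072, -p*log2(p) = 0.418449
H = 0.397979 + 0.349196 + 0.508018 + 0.375000 + 0.467098 + 0.418449 = 2.515740

H = 2.5157 bits/symbol


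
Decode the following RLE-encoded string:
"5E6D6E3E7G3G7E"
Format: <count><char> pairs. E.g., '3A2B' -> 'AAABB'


Expanding each <count><char> pair:
  5E -> 'EEEEE'
  6D -> 'DDDDDD'
  6E -> 'EEEEEE'
  3E -> 'EEE'
  7G -> 'GGGGGGG'
  3G -> 'GGG'
  7E -> 'EEEEEEE'

Decoded = EEEEEDDDDDDEEEEEEEEEGGGGGGGGGGEEEEEEE


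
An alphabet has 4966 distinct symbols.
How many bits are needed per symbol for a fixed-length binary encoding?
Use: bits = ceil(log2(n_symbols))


log2(4966) = 12.2779
Bracket: 2^12 = 4096 < 4966 <= 2^13 = 8192
So ceil(log2(4966)) = 13

bits = ceil(log2(4966)) = ceil(12.2779) = 13 bits


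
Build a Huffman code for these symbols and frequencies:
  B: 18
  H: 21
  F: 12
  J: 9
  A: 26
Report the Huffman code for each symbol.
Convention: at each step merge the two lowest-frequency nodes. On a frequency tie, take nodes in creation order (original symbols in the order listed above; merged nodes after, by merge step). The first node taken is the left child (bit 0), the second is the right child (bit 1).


Huffman tree construction:
Step 1: Merge J(9) + F(12) = 21
Step 2: Merge B(18) + H(21) = 39
Step 3: Merge (J+F)(21) + A(26) = 47
Step 4: Merge (B+H)(39) + ((J+F)+A)(47) = 86
Read each symbol's code off the tree from the root (left child = 0, right child = 1).

Codes:
  B: 00 (length 2)
  H: 01 (length 2)
  F: 101 (length 3)
  J: 100 (length 3)
  A: 11 (length 2)
Average code length: 193/86 = 2.2442 bits/symbol


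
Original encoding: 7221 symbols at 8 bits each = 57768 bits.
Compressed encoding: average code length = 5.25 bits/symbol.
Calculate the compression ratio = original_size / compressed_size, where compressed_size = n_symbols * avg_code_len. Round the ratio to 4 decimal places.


original_size = n_symbols * orig_bits = 7221 * 8 = 57768 bits
compressed_size = n_symbols * avg_code_len = 7221 * 5.25 = 37910.25 bits
ratio = original_size / compressed_size = 57768 / 37910.25 = 1.5238

Compression ratio = 1.5238


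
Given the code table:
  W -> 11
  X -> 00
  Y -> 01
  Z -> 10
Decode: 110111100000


Decoding:
11 -> W
01 -> Y
11 -> W
10 -> Z
00 -> X
00 -> X


Result: WYWZXX


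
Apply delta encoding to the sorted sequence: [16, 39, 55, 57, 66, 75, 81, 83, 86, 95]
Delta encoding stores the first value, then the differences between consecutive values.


First value: 16
Deltas:
  39 - 16 = 23
  55 - 39 = 16
  57 - 55 = 2
  66 - 57 = 9
  75 - 66 = 9
  81 - 75 = 6
  83 - 81 = 2
  86 - 83 = 3
  95 - 86 = 9


Delta encoded: [16, 23, 16, 2, 9, 9, 6, 2, 3, 9]


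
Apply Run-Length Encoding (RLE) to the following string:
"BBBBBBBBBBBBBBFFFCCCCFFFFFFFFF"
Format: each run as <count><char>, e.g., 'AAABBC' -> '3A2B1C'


Scanning runs left to right:
  i=0: run of 'B' x 14 -> '14B'
  i=14: run of 'F' x 3 -> '3F'
  i=17: run of 'C' x 4 -> '4C'
  i=21: run of 'F' x 9 -> '9F'

RLE = 14B3F4C9F


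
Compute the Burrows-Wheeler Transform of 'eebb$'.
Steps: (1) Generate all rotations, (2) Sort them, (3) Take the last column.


Rotations (sorted):
  0: $eebb -> last char: b
  1: b$eeb -> last char: b
  2: bb$ee -> last char: e
  3: ebb$e -> last char: e
  4: eebb$ -> last char: $


BWT = bbee$


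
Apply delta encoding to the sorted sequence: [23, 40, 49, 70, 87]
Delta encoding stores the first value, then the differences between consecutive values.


First value: 23
Deltas:
  40 - 23 = 17
  49 - 40 = 9
  70 - 49 = 21
  87 - 70 = 17


Delta encoded: [23, 17, 9, 21, 17]


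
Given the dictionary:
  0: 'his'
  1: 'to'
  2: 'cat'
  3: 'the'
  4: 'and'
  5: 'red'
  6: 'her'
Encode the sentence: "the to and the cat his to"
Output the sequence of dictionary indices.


Look up each word in the dictionary:
  'the' -> 3
  'to' -> 1
  'and' -> 4
  'the' -> 3
  'cat' -> 2
  'his' -> 0
  'to' -> 1

Encoded: [3, 1, 4, 3, 2, 0, 1]


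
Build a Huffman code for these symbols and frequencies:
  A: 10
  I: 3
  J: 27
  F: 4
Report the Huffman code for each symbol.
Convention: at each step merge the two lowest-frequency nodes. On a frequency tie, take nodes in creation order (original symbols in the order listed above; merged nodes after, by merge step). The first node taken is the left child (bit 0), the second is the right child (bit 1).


Huffman tree construction:
Step 1: Merge I(3) + F(4) = 7
Step 2: Merge (I+F)(7) + A(10) = 17
Step 3: Merge ((I+F)+A)(17) + J(27) = 44
Read each symbol's code off the tree from the root (left child = 0, right child = 1).

Codes:
  A: 01 (length 2)
  I: 000 (length 3)
  J: 1 (length 1)
  F: 001 (length 3)
Average code length: 68/44 = 1.5455 bits/symbol


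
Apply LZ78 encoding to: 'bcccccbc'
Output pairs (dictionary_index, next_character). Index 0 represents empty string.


LZ78 encoding steps:
Dictionary: {0: ''}
Step 1: w='' (idx 0), next='b' -> output (0, 'b'), add 'b' as idx 1
Step 2: w='' (idx 0), next='c' -> output (0, 'c'), add 'c' as idx 2
Step 3: w='c' (idx 2), next='c' -> output (2, 'c'), add 'cc' as idx 3
Step 4: w='cc' (idx 3), next='b' -> output (3, 'b'), add 'ccb' as idx 4
Step 5: w='c' (idx 2), end of input -> output (2, '')


Encoded: [(0, 'b'), (0, 'c'), (2, 'c'), (3, 'b'), (2, '')]


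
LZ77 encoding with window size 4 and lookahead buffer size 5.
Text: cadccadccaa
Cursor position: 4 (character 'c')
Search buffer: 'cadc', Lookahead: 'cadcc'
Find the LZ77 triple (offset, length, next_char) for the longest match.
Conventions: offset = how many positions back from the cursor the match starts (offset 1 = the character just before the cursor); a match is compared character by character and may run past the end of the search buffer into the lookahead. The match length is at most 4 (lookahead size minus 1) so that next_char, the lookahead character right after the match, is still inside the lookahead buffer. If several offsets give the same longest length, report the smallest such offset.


Try each offset into the search buffer:
  offset=1 (pos 3, char 'c'): match length 1
  offset=2 (pos 2, char 'd'): match length 0
  offset=3 (pos 1, char 'a'): match length 0
  offset=4 (pos 0, char 'c'): match length 4
Longest match has length 4 at offset 4.
next_char = character at position 4 + 4 = 8 -> 'c'

Best match: offset=4, length=4 (matching 'cadc' starting at position 0)
LZ77 triple: (4, 4, 'c')


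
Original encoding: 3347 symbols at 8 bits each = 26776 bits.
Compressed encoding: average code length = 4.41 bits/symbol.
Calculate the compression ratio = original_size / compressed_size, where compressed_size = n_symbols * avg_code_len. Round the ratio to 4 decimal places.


original_size = n_symbols * orig_bits = 3347 * 8 = 26776 bits
compressed_size = n_symbols * avg_code_len = 3347 * 4.41 = 14760.27 bits
ratio = original_size / compressed_size = 26776 / 14760.27 = 1.8141

Compression ratio = 1.8141


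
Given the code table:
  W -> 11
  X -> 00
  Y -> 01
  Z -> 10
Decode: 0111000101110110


Decoding:
01 -> Y
11 -> W
00 -> X
01 -> Y
01 -> Y
11 -> W
01 -> Y
10 -> Z


Result: YWXYYWYZ


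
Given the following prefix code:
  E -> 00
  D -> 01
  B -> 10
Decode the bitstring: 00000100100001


Decoding step by step:
Bits 00 -> E
Bits 00 -> E
Bits 01 -> D
Bits 00 -> E
Bits 10 -> B
Bits 00 -> E
Bits 01 -> D


Decoded message: EEDEBED


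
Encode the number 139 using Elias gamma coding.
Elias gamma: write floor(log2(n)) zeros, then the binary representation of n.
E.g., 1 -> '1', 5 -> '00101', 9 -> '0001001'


num_bits = floor(log2(139)) + 1 = 8
leading_zeros = num_bits - 1 = 7
binary(139) = 10001011

Elias gamma(139) = '0000000' + '10001011' = 000000010001011 (15 bits)


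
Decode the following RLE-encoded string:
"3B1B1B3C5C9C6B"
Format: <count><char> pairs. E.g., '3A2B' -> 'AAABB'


Expanding each <count><char> pair:
  3B -> 'BBB'
  1B -> 'B'
  1B -> 'B'
  3C -> 'CCC'
  5C -> 'CCCCC'
  9C -> 'CCCCCCCCC'
  6B -> 'BBBBBB'

Decoded = BBBBBCCCCCCCCCCCCCCCCCBBBBBB


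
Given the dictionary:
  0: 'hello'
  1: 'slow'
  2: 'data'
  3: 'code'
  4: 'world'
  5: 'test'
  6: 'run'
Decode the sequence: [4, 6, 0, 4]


Look up each index in the dictionary:
  4 -> 'world'
  6 -> 'run'
  0 -> 'hello'
  4 -> 'world'

Decoded: "world run hello world"


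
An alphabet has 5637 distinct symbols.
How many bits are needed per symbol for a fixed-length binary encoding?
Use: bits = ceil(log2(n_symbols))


log2(5637) = 12.4607
Bracket: 2^12 = 4096 < 5637 <= 2^13 = 8192
So ceil(log2(5637)) = 13

bits = ceil(log2(5637)) = ceil(12.4607) = 13 bits


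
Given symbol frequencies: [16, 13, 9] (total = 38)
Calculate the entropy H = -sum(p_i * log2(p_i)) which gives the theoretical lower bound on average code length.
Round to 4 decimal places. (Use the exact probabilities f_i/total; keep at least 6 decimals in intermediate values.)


Per-symbol terms -p_i * log2(p_i) with p_i = f_i/38:
  p = 16/38 = 0.421053: log2(p) = -1.247928, -p*log2(p) = 0.525443
  p = 13/38 = 0.342105: log2(p) = -1.547488, -p*log2(p) = 0.529404
  p = 9/38 = 0.236842: log2(p) = -2.078003, -p*log2(p) = 0.492158
H = 0.525443 + 0.529404 + 0.492158 = 1.547005

H = 1.547 bits/symbol


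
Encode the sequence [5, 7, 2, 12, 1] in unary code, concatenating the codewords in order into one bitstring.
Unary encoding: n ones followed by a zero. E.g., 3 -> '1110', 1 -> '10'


Encode each number as n ones followed by a terminating 0:
  5 -> 111110 (6 bits)
  7 -> 11111110 (8 bits)
  2 -> 110 (3 bits)
  12 -> 1111111111110 (13 bits)
  1 -> 10 (2 bits)
Total length = 6 + 8 + 3 + 13 + 2 = 32 bits.

Unary([5, 7, 2, 12, 1]) = 11111011111110110111111111111010 (32 bits)


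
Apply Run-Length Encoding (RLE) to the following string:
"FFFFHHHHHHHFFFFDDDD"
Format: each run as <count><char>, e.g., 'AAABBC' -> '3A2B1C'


Scanning runs left to right:
  i=0: run of 'F' x 4 -> '4F'
  i=4: run of 'H' x 7 -> '7H'
  i=11: run of 'F' x 4 -> '4F'
  i=15: run of 'D' x 4 -> '4D'

RLE = 4F7H4F4D


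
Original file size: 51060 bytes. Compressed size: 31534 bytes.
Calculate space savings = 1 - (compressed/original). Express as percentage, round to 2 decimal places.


ratio = compressed/original = 31534/51060 = 0.617587
savings = 1 - ratio = 1 - 0.617587 = 0.382413
as a percentage: 0.382413 * 100 = 38.24%

Space savings = 1 - 31534/51060 = 38.24%


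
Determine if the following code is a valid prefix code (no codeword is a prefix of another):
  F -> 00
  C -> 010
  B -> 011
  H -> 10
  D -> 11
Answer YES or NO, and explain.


Checking each pair (does one codeword prefix another?):
  F='00' vs C='010': no prefix
  F='00' vs B='011': no prefix
  F='00' vs H='10': no prefix
  F='00' vs D='11': no prefix
  C='010' vs F='00': no prefix
  C='010' vs B='011': no prefix
  C='010' vs H='10': no prefix
  C='010' vs D='11': no prefix
  B='011' vs F='00': no prefix
  B='011' vs C='010': no prefix
  B='011' vs H='10': no prefix
  B='011' vs D='11': no prefix
  H='10' vs F='00': no prefix
  H='10' vs C='010': no prefix
  H='10' vs B='011': no prefix
  H='10' vs D='11': no prefix
  D='11' vs F='00': no prefix
  D='11' vs C='010': no prefix
  D='11' vs B='011': no prefix
  D='11' vs H='10': no prefix
No violation found over all pairs.

YES -- this is a valid prefix code. No codeword is a prefix of any other codeword.


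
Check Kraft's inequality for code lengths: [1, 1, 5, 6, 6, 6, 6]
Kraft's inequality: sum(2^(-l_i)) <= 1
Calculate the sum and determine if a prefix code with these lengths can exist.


Sum = 2^(-1) + 2^(-1) + 2^(-5) + 2^(-6) + 2^(-6) + 2^(-6) + 2^(-6)
    = 0.5 + 0.5 + 0.03125 + 0.015625 + 0.015625 + 0.015625 + 0.015625
    = 70/64 = 1.09375
Since 1.09375 > 1, Kraft's inequality is NOT satisfied.
A prefix code with these lengths CANNOT exist.

Kraft sum = 1.09375. Not satisfied.


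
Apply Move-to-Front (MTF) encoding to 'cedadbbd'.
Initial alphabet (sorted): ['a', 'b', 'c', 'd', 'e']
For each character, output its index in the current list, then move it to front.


MTF encoding:
'c': index 2 in ['a', 'b', 'c', 'd', 'e'] -> ['c', 'a', 'b', 'd', 'e']
'e': index 4 in ['c', 'a', 'b', 'd', 'e'] -> ['e', 'c', 'a', 'b', 'd']
'd': index 4 in ['e', 'c', 'a', 'b', 'd'] -> ['d', 'e', 'c', 'a', 'b']
'a': index 3 in ['d', 'e', 'c', 'a', 'b'] -> ['a', 'd', 'e', 'c', 'b']
'd': index 1 in ['a', 'd', 'e', 'c', 'b'] -> ['d', 'a', 'e', 'c', 'b']
'b': index 4 in ['d', 'a', 'e', 'c', 'b'] -> ['b', 'd', 'a', 'e', 'c']
'b': index 0 in ['b', 'd', 'a', 'e', 'c'] -> ['b', 'd', 'a', 'e', 'c']
'd': index 1 in ['b', 'd', 'a', 'e', 'c'] -> ['d', 'b', 'a', 'e', 'c']


Output: [2, 4, 4, 3, 1, 4, 0, 1]


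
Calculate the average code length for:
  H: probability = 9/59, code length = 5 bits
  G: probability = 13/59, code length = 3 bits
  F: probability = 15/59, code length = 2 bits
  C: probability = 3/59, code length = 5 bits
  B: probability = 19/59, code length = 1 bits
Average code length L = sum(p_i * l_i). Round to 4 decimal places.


Weighted contributions p_i * l_i:
  H: (9/59) * 5 = 45/59
  G: (13/59) * 3 = 39/59
  F: (15/59) * 2 = 30/59
  C: (3/59) * 5 = 15/59
  B: (19/59) * 1 = 19/59
Sum = (45 + 39 + 30 + 15 + 19)/59 = 148/59

L = 148/59 = 2.5085 bits/symbol


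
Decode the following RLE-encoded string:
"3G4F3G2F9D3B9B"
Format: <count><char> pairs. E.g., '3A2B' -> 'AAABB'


Expanding each <count><char> pair:
  3G -> 'GGG'
  4F -> 'FFFF'
  3G -> 'GGG'
  2F -> 'FF'
  9D -> 'DDDDDDDDD'
  3B -> 'BBB'
  9B -> 'BBBBBBBBB'

Decoded = GGGFFFFGGGFFDDDDDDDDDBBBBBBBBBBBB


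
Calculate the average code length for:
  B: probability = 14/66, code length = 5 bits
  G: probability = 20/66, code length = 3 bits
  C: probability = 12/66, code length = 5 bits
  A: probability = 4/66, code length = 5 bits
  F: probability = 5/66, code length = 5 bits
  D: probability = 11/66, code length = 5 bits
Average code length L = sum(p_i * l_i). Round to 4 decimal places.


Weighted contributions p_i * l_i:
  B: (14/66) * 5 = 70/66
  G: (20/66) * 3 = 60/66
  C: (12/66) * 5 = 60/66
  A: (4/66) * 5 = 20/66
  F: (5/66) * 5 = 25/66
  D: (11/66) * 5 = 55/66
Sum = (70 + 60 + 60 + 20 + 25 + 55)/66 = 290/66

L = 290/66 = 4.3939 bits/symbol


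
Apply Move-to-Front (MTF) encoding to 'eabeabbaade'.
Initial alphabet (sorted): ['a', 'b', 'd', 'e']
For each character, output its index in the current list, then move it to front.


MTF encoding:
'e': index 3 in ['a', 'b', 'd', 'e'] -> ['e', 'a', 'b', 'd']
'a': index 1 in ['e', 'a', 'b', 'd'] -> ['a', 'e', 'b', 'd']
'b': index 2 in ['a', 'e', 'b', 'd'] -> ['b', 'a', 'e', 'd']
'e': index 2 in ['b', 'a', 'e', 'd'] -> ['e', 'b', 'a', 'd']
'a': index 2 in ['e', 'b', 'a', 'd'] -> ['a', 'e', 'b', 'd']
'b': index 2 in ['a', 'e', 'b', 'd'] -> ['b', 'a', 'e', 'd']
'b': index 0 in ['b', 'a', 'e', 'd'] -> ['b', 'a', 'e', 'd']
'a': index 1 in ['b', 'a', 'e', 'd'] -> ['a', 'b', 'e', 'd']
'a': index 0 in ['a', 'b', 'e', 'd'] -> ['a', 'b', 'e', 'd']
'd': index 3 in ['a', 'b', 'e', 'd'] -> ['d', 'a', 'b', 'e']
'e': index 3 in ['d', 'a', 'b', 'e'] -> ['e', 'd', 'a', 'b']


Output: [3, 1, 2, 2, 2, 2, 0, 1, 0, 3, 3]


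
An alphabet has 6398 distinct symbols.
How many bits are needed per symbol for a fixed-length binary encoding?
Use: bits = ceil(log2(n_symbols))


log2(6398) = 12.6434
Bracket: 2^12 = 4096 < 6398 <= 2^13 = 8192
So ceil(log2(6398)) = 13

bits = ceil(log2(6398)) = ceil(12.6434) = 13 bits


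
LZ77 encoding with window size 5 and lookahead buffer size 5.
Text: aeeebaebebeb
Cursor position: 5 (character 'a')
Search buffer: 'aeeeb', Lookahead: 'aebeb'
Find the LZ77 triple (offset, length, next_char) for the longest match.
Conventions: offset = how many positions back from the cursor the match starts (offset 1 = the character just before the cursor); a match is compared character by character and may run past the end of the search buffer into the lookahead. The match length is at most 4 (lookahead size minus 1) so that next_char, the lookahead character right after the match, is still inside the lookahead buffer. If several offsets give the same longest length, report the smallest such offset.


Try each offset into the search buffer:
  offset=1 (pos 4, char 'b'): match length 0
  offset=2 (pos 3, char 'e'): match length 0
  offset=3 (pos 2, char 'e'): match length 0
  offset=4 (pos 1, char 'e'): match length 0
  offset=5 (pos 0, char 'a'): match length 2
Longest match has length 2 at offset 5.
next_char = character at position 5 + 2 = 7 -> 'b'

Best match: offset=5, length=2 (matching 'ae' starting at position 0)
LZ77 triple: (5, 2, 'b')


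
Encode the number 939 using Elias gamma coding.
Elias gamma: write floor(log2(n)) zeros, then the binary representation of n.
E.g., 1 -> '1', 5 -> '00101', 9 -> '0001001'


num_bits = floor(log2(939)) + 1 = 10
leading_zeros = num_bits - 1 = 9
binary(939) = 1110101011

Elias gamma(939) = '000000000' + '1110101011' = 0000000001110101011 (19 bits)


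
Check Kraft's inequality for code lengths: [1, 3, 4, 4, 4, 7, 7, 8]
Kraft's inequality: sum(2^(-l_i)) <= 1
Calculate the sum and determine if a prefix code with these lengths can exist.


Sum = 2^(-1) + 2^(-3) + 2^(-4) + 2^(-4) + 2^(-4) + 2^(-7) + 2^(-7) + 2^(-8)
    = 0.5 + 0.125 + 0.0625 + 0.0625 + 0.0625 + 0.0078125 + 0.0078125 + 0.00390625
    = 213/256 = 0.83203125
Since 0.83203125 <= 1, Kraft's inequality IS satisfied.
A prefix code with these lengths CAN exist.

Kraft sum = 0.83203125. Satisfied.


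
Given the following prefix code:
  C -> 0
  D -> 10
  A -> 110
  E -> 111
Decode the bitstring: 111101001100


Decoding step by step:
Bits 111 -> E
Bits 10 -> D
Bits 10 -> D
Bits 0 -> C
Bits 110 -> A
Bits 0 -> C


Decoded message: EDDCAC


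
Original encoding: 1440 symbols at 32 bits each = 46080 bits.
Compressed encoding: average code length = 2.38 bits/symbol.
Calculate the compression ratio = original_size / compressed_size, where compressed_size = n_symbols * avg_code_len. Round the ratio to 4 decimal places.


original_size = n_symbols * orig_bits = 1440 * 32 = 46080 bits
compressed_size = n_symbols * avg_code_len = 1440 * 2.38 = 3427.2 bits
ratio = original_size / compressed_size = 46080 / 3427.2 = 13.4454

Compression ratio = 13.4454


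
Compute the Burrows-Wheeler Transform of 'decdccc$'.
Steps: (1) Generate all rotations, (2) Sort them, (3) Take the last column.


Rotations (sorted):
  0: $decdccc -> last char: c
  1: c$decdcc -> last char: c
  2: cc$decdc -> last char: c
  3: ccc$decd -> last char: d
  4: cdccc$de -> last char: e
  5: dccc$dec -> last char: c
  6: decdccc$ -> last char: $
  7: ecdccc$d -> last char: d


BWT = cccdec$d


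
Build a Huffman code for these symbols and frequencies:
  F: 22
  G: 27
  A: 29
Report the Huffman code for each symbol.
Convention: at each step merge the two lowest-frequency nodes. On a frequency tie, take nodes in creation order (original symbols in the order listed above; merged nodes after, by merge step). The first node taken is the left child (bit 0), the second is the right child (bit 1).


Huffman tree construction:
Step 1: Merge F(22) + G(27) = 49
Step 2: Merge A(29) + (F+G)(49) = 78
Read each symbol's code off the tree from the root (left child = 0, right child = 1).

Codes:
  F: 10 (length 2)
  G: 11 (length 2)
  A: 0 (length 1)
Average code length: 127/78 = 1.6282 bits/symbol


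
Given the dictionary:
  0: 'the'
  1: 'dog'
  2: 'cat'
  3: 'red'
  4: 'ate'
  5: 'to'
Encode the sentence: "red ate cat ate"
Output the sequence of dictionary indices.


Look up each word in the dictionary:
  'red' -> 3
  'ate' -> 4
  'cat' -> 2
  'ate' -> 4

Encoded: [3, 4, 2, 4]


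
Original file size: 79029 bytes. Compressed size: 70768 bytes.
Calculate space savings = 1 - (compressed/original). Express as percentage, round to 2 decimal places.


ratio = compressed/original = 70768/79029 = 0.895469
savings = 1 - ratio = 1 - 0.895469 = 0.104531
as a percentage: 0.104531 * 100 = 10.45%

Space savings = 1 - 70768/79029 = 10.45%


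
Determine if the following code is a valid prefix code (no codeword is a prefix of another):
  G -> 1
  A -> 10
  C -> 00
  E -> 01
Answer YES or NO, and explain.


Checking each pair (does one codeword prefix another?):
  G='1' vs A='10': prefix -- VIOLATION

NO -- this is NOT a valid prefix code. G (1) is a prefix of A (10).


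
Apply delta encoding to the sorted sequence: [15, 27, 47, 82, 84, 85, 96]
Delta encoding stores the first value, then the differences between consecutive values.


First value: 15
Deltas:
  27 - 15 = 12
  47 - 27 = 20
  82 - 47 = 35
  84 - 82 = 2
  85 - 84 = 1
  96 - 85 = 11


Delta encoded: [15, 12, 20, 35, 2, 1, 11]


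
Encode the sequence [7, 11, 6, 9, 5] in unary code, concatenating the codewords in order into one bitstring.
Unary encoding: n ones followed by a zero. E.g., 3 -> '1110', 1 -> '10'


Encode each number as n ones followed by a terminating 0:
  7 -> 11111110 (8 bits)
  11 -> 111111111110 (12 bits)
  6 -> 1111110 (7 bits)
  9 -> 1111111110 (10 bits)
  5 -> 111110 (6 bits)
Total length = 8 + 12 + 7 + 10 + 6 = 43 bits.

Unary([7, 11, 6, 9, 5]) = 1111111011111111111011111101111111110111110 (43 bits)


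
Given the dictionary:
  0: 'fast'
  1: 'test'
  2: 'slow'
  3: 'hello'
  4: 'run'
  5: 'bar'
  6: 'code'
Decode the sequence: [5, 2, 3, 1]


Look up each index in the dictionary:
  5 -> 'bar'
  2 -> 'slow'
  3 -> 'hello'
  1 -> 'test'

Decoded: "bar slow hello test"


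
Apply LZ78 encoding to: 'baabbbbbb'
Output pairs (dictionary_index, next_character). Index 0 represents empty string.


LZ78 encoding steps:
Dictionary: {0: ''}
Step 1: w='' (idx 0), next='b' -> output (0, 'b'), add 'b' as idx 1
Step 2: w='' (idx 0), next='a' -> output (0, 'a'), add 'a' as idx 2
Step 3: w='a' (idx 2), next='b' -> output (2, 'b'), add 'ab' as idx 3
Step 4: w='b' (idx 1), next='b' -> output (1, 'b'), add 'bb' as idx 4
Step 5: w='bb' (idx 4), next='b' -> output (4, 'b'), add 'bbb' as idx 5


Encoded: [(0, 'b'), (0, 'a'), (2, 'b'), (1, 'b'), (4, 'b')]


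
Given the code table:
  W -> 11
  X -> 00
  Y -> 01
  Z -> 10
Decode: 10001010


Decoding:
10 -> Z
00 -> X
10 -> Z
10 -> Z


Result: ZXZZ


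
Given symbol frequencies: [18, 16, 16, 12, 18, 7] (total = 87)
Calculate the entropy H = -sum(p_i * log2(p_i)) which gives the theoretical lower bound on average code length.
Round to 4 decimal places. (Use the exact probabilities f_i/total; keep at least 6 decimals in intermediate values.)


Per-symbol terms -p_i * log2(p_i) with p_i = f_i/87:
  p = 18/87 = 0.206897: log2(p) = -2.273018, -p*log2(p) = 0.470280
  p = 16/87 = 0.183908: log2(p) = -2.442943, -p*log2(p) = 0.449277
  p = 16/87 = 0.183908: log2(p) = -2.442943, -p*log2(p) = 0.449277
  p = 12/87 = 0.137931: log2(p) = -2.857981, -p*log2(p) = 0.394204
  p = 18/87 = 0.206897: log2(p) = -2.273018, -p*log2(p) = 0.470280
  p = 7/87 = 0.080460: log2(p) = -3.635589, -p*log2(p) = 0.292519
H = 0.470280 + 0.449277 + 0.449277 + 0.394204 + 0.470280 + 0.292519 = 2.525837

H = 2.5258 bits/symbol


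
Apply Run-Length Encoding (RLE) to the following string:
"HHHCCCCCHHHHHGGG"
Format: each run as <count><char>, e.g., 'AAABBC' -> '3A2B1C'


Scanning runs left to right:
  i=0: run of 'H' x 3 -> '3H'
  i=3: run of 'C' x 5 -> '5C'
  i=8: run of 'H' x 5 -> '5H'
  i=13: run of 'G' x 3 -> '3G'

RLE = 3H5C5H3G


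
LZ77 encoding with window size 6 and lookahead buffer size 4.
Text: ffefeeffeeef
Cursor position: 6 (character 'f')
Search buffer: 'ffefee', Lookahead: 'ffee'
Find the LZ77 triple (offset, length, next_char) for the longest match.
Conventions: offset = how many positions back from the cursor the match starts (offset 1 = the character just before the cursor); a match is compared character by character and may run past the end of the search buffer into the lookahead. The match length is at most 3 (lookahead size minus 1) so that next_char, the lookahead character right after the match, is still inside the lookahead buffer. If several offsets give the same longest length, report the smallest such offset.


Try each offset into the search buffer:
  offset=1 (pos 5, char 'e'): match length 0
  offset=2 (pos 4, char 'e'): match length 0
  offset=3 (pos 3, char 'f'): match length 1
  offset=4 (pos 2, char 'e'): match length 0
  offset=5 (pos 1, char 'f'): match length 1
  offset=6 (pos 0, char 'f'): match length 3
Longest match has length 3 at offset 6.
next_char = character at position 6 + 3 = 9 -> 'e'

Best match: offset=6, length=3 (matching 'ffe' starting at position 0)
LZ77 triple: (6, 3, 'e')
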